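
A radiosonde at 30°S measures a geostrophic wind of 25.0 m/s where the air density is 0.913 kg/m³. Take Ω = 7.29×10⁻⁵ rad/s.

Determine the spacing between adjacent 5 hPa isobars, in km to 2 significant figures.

Coriolis parameter at 30°S:
f = 2Ω sin φ = 2 × 7.29×10⁻⁵ × sin 30° = 7.29×10⁻⁵ s⁻¹
Geostrophic balance rearranged: |∂P/∂n| = f ρ V_g
|∂P/∂n| = 7.29×10⁻⁵ × 0.913 × 25.0 = 1.66×10⁻³ Pa/m
Isobar spacing: Δn = ΔP/|∂P/∂n| = 500 Pa / 1.66×10⁻³ Pa/m = 300491 m ≈ 300 km

300 km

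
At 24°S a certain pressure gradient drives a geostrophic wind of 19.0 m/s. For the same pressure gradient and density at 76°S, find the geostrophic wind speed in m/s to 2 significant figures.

With the same pressure gradient and density, V_g ∝ 1/f ∝ 1/sin φ.
V₂ = V₁ · sin φ₁ / sin φ₂ = 19.0 × sin 24° / sin 76°
V₂ = 19.0 × 0.4067/0.9703 = 8.0 m/s

8.0 m/s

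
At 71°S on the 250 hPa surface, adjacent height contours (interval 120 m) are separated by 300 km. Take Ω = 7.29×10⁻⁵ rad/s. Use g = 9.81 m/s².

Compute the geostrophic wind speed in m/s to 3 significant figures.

28.5 m/s

Coriolis parameter at 71°S:
f = 2Ω sin φ = 2 × 7.29×10⁻⁵ × sin 71° = 1.38×10⁻⁴ s⁻¹
Height gradient: |∂Z/∂n| = 120 m / 300000 m = 4.00×10⁻⁴
On a pressure surface, geostrophic balance gives V_g = (g/f)|∂Z/∂n|:
V_g = 9.81 × 4.00×10⁻⁴ / 1.38×10⁻⁴ = 28.5 m/s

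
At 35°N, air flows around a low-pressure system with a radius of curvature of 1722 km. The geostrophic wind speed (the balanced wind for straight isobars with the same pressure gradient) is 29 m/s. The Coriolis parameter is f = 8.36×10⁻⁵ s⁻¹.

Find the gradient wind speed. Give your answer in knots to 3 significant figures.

48.1 knots

Around a low, centrifugal force acts outward with Coriolis, so pressure-gradient force balances both:
(1/ρ)|∂P/∂n| = fV + V²/R  →  V² + fR·V − fR·V_g = 0
With fR = 8.36×10⁻⁵ × 1722×10³ m = 144 m/s:
V = [−fR + √((fR)² + 4 fR V_g)]/2 = [−144 + √(144² + 4×144×29)]/2 = 24.7 m/s
Subgeostrophic (V < V_g = 29 m/s), as expected around a low.
Converting: 24.7 m/s × 1.944 = 48.1 knots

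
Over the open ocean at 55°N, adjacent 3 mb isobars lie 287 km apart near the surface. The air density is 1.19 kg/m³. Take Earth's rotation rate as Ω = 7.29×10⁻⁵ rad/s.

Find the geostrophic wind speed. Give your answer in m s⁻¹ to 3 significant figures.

Coriolis parameter at 55°N:
f = 2Ω sin φ = 2 × 7.29×10⁻⁵ × sin 55° = 1.19×10⁻⁴ s⁻¹
Pressure gradient: |∂P/∂n| = 300 Pa / 287000 m = 1.05×10⁻³ Pa/m
Geostrophic balance (pressure-gradient force = Coriolis force):
V_g = (1/(fρ)) |∂P/∂n| = 1.05×10⁻³ / (1.19×10⁻⁴ × 1.19) = 7.35 m/s

7.35 m s⁻¹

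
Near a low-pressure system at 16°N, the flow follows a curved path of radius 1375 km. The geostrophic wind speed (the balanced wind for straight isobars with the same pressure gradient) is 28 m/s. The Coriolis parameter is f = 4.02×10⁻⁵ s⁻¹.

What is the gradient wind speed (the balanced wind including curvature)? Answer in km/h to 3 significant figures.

Around a low, centrifugal force acts outward with Coriolis, so pressure-gradient force balances both:
(1/ρ)|∂P/∂n| = fV + V²/R  →  V² + fR·V − fR·V_g = 0
With fR = 4.02×10⁻⁵ × 1375×10³ m = 55.3 m/s:
V = [−fR + √((fR)² + 4 fR V_g)]/2 = [−55.3 + √(55.3² + 4×55.3×28)]/2 = 20.4 m/s
Subgeostrophic (V < V_g = 28 m/s), as expected around a low.
Converting: 20.4 m/s × 3.6 = 73.6 km/h

73.6 km/h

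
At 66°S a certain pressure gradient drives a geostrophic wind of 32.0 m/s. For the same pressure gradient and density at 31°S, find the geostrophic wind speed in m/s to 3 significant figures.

56.8 m/s

With the same pressure gradient and density, V_g ∝ 1/f ∝ 1/sin φ.
V₂ = V₁ · sin φ₁ / sin φ₂ = 32.0 × sin 66° / sin 31°
V₂ = 32.0 × 0.9135/0.5150 = 56.8 m/s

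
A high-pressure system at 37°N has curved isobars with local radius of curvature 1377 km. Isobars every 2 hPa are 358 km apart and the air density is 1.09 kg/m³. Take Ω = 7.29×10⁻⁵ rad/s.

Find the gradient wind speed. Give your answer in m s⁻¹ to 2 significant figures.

Coriolis parameter at 37°N:
f = 2Ω sin φ = 2 × 7.29×10⁻⁵ × sin 37° = 8.77×10⁻⁵ s⁻¹
Pressure gradient: |∂P/∂n| = 200 Pa / 358000 m = 5.59×10⁻⁴ Pa/m
Geostrophic speed: V_g = |∂P/∂n|/(fρ) = 5.59×10⁻⁴/(8.77×10⁻⁵ × 1.09) = 5.84 m/s
Around a high, pressure-gradient force acts outward with centrifugal, so Coriolis balances both:
fV = (1/ρ)|∂P/∂n| + V²/R  →  V² − fR·V + fR·V_g = 0
With fR = 8.77×10⁻⁵ × 1377×10³ m = 121 m/s:
V = [fR − √((fR)² − 4 fR V_g)]/2 = [121 − √(121² − 4×121×5.84)]/2 = 6.15 m/s
Supergeostrophic (V > V_g = 5.84 m/s), as expected around a high.

6.2 m s⁻¹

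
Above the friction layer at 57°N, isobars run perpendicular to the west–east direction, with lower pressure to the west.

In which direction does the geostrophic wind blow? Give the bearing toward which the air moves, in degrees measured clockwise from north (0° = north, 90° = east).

000°

The pressure-gradient force points toward the west (bearing 270°).
Geostrophic balance: in the Northern Hemisphere the Coriolis force deflects motion to the right, so the geostrophic wind blows 90° to the right of the pressure-gradient force (low pressure on the left).
Rotating 270° by 90° clockwise gives 000° — the wind blows toward the north.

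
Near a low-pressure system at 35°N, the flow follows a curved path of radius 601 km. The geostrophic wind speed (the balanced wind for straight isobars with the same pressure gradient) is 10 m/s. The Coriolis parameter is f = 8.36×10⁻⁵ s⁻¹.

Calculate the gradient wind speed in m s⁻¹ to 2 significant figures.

8.5 m s⁻¹

Around a low, centrifugal force acts outward with Coriolis, so pressure-gradient force balances both:
(1/ρ)|∂P/∂n| = fV + V²/R  →  V² + fR·V − fR·V_g = 0
With fR = 8.36×10⁻⁵ × 601×10³ m = 50.2 m/s:
V = [−fR + √((fR)² + 4 fR V_g)]/2 = [−50.2 + √(50.2² + 4×50.2×10)]/2 = 8.55 m/s
Subgeostrophic (V < V_g = 10 m/s), as expected around a low.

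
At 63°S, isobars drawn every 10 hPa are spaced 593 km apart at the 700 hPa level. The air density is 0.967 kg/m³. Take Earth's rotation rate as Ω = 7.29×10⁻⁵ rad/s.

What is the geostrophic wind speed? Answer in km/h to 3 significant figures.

48.3 km/h

Coriolis parameter at 63°S:
f = 2Ω sin φ = 2 × 7.29×10⁻⁵ × sin 63° = 1.30×10⁻⁴ s⁻¹
Pressure gradient: |∂P/∂n| = 1000 Pa / 593000 m = 1.69×10⁻³ Pa/m
Geostrophic balance (pressure-gradient force = Coriolis force):
V_g = (1/(fρ)) |∂P/∂n| = 1.69×10⁻³ / (1.30×10⁻⁴ × 0.967) = 13.4 m/s
Converting: 13.4 m/s × 3.6 = 48.3 km/h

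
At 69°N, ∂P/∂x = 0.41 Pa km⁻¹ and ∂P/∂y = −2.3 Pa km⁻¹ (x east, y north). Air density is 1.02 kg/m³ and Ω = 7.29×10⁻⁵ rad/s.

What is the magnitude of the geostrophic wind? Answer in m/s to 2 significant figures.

Coriolis parameter at 69°N:
f = 2Ω sin φ = 2 × 7.29×10⁻⁵ × sin 69° = 1.36×10⁻⁴ s⁻¹
Component geostrophic relations (x east, y north):
u_g = −(1/(fρ)) ∂P/∂y,  v_g = (1/(fρ)) ∂P/∂x
u_g = −(−2.3×10⁻³)/(1.36×10⁻⁴ × 1.02) = 16.6 m/s;  v_g = (0.41×10⁻³)/(1.36×10⁻⁴ × 1.02) = 2.95 m/s
|V_g| = √(u_g² + v_g²) = 16.8 m/s

17 m/s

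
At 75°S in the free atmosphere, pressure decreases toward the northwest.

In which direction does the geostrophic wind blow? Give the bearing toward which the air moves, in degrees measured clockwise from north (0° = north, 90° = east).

225°

The pressure-gradient force points toward the northwest (bearing 315°).
Geostrophic balance: in the Southern Hemisphere the Coriolis force deflects motion to the left, so the geostrophic wind blows 90° to the left of the pressure-gradient force (low pressure on the right).
Rotating 315° by 90° counterclockwise gives 225° — the wind blows toward the southwest.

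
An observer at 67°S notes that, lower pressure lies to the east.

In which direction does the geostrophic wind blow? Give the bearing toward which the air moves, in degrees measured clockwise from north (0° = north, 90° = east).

The pressure-gradient force points toward the east (bearing 090°).
Geostrophic balance: in the Southern Hemisphere the Coriolis force deflects motion to the left, so the geostrophic wind blows 90° to the left of the pressure-gradient force (low pressure on the right).
Rotating 090° by 90° counterclockwise gives 000° — the wind blows toward the north.

000°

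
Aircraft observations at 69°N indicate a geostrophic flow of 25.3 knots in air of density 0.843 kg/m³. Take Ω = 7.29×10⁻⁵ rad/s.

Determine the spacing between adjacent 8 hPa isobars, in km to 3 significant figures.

536 km

Coriolis parameter at 69°N:
f = 2Ω sin φ = 2 × 7.29×10⁻⁵ × sin 69° = 1.36×10⁻⁴ s⁻¹
Wind speed in SI: 25.3 knots = 13.0 m/s
Geostrophic balance rearranged: |∂P/∂n| = f ρ V_g
|∂P/∂n| = 1.36×10⁻⁴ × 0.843 × 13.0 = 1.49×10⁻³ Pa/m
Isobar spacing: Δn = ΔP/|∂P/∂n| = 800 Pa / 1.49×10⁻³ Pa/m = 535667 m ≈ 536 km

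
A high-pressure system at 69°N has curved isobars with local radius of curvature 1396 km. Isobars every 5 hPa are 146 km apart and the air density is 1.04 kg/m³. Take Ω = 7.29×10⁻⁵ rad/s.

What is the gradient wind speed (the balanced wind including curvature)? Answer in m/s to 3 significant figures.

28.5 m/s

Coriolis parameter at 69°N:
f = 2Ω sin φ = 2 × 7.29×10⁻⁵ × sin 69° = 1.36×10⁻⁴ s⁻¹
Pressure gradient: |∂P/∂n| = 500 Pa / 146000 m = 3.42×10⁻³ Pa/m
Geostrophic speed: V_g = |∂P/∂n|/(fρ) = 3.42×10⁻³/(1.36×10⁻⁴ × 1.04) = 24.2 m/s
Around a high, pressure-gradient force acts outward with centrifugal, so Coriolis balances both:
fV = (1/ρ)|∂P/∂n| + V²/R  →  V² − fR·V + fR·V_g = 0
With fR = 1.36×10⁻⁴ × 1396×10³ m = 190 m/s:
V = [fR − √((fR)² − 4 fR V_g)]/2 = [190 − √(190² − 4×190×24.2)]/2 = 28.5 m/s
Supergeostrophic (V > V_g = 24.2 m/s), as expected around a high.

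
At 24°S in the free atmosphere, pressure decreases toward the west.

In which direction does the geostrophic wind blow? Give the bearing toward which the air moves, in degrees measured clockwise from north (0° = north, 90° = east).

180°

The pressure-gradient force points toward the west (bearing 270°).
Geostrophic balance: in the Southern Hemisphere the Coriolis force deflects motion to the left, so the geostrophic wind blows 90° to the left of the pressure-gradient force (low pressure on the right).
Rotating 270° by 90° counterclockwise gives 180° — the wind blows toward the south.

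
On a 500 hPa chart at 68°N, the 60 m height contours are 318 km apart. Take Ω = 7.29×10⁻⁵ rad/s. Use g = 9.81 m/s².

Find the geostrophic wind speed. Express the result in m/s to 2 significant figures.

Coriolis parameter at 68°N:
f = 2Ω sin φ = 2 × 7.29×10⁻⁵ × sin 68° = 1.35×10⁻⁴ s⁻¹
Height gradient: |∂Z/∂n| = 60 m / 318000 m = 1.89×10⁻⁴
On a pressure surface, geostrophic balance gives V_g = (g/f)|∂Z/∂n|:
V_g = 9.81 × 1.89×10⁻⁴ / 1.35×10⁻⁴ = 13.7 m/s

14 m/s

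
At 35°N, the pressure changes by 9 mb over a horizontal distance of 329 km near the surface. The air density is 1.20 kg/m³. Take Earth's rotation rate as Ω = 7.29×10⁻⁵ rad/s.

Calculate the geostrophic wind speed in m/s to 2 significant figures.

27 m/s

Coriolis parameter at 35°N:
f = 2Ω sin φ = 2 × 7.29×10⁻⁵ × sin 35° = 8.36×10⁻⁵ s⁻¹
Pressure gradient: |∂P/∂n| = 900 Pa / 329000 m = 2.74×10⁻³ Pa/m
Geostrophic balance (pressure-gradient force = Coriolis force):
V_g = (1/(fρ)) |∂P/∂n| = 2.74×10⁻³ / (8.36×10⁻⁵ × 1.20) = 27.3 m/s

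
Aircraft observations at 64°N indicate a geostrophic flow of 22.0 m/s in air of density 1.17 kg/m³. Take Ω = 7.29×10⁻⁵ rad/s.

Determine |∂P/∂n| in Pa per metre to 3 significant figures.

3.37×10⁻³ Pa/m

Coriolis parameter at 64°N:
f = 2Ω sin φ = 2 × 7.29×10⁻⁵ × sin 64° = 1.31×10⁻⁴ s⁻¹
Geostrophic balance rearranged: |∂P/∂n| = f ρ V_g
|∂P/∂n| = 1.31×10⁻⁴ × 1.17 × 22.0 = 3.37×10⁻³ Pa/m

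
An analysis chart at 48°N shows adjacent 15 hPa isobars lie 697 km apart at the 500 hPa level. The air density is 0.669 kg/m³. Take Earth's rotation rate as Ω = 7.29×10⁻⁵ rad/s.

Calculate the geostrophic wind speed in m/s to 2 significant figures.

Coriolis parameter at 48°N:
f = 2Ω sin φ = 2 × 7.29×10⁻⁵ × sin 48° = 1.08×10⁻⁴ s⁻¹
Pressure gradient: |∂P/∂n| = 1500 Pa / 697000 m = 2.15×10⁻³ Pa/m
Geostrophic balance (pressure-gradient force = Coriolis force):
V_g = (1/(fρ)) |∂P/∂n| = 2.15×10⁻³ / (1.08×10⁻⁴ × 0.669) = 29.7 m/s

30 m/s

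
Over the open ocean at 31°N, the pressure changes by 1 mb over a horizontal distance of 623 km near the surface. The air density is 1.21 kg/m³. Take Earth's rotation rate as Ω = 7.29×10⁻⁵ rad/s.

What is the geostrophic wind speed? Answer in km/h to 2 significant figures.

Coriolis parameter at 31°N:
f = 2Ω sin φ = 2 × 7.29×10⁻⁵ × sin 31° = 7.51×10⁻⁵ s⁻¹
Pressure gradient: |∂P/∂n| = 100 Pa / 623000 m = 1.61×10⁻⁴ Pa/m
Geostrophic balance (pressure-gradient force = Coriolis force):
V_g = (1/(fρ)) |∂P/∂n| = 1.61×10⁻⁴ / (7.51×10⁻⁵ × 1.21) = 1.77 m/s
Converting: 1.77 m/s × 3.6 = 6.4 km/h

6.4 km/h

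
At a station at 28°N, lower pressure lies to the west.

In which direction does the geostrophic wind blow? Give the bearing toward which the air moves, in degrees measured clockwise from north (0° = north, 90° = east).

The pressure-gradient force points toward the west (bearing 270°).
Geostrophic balance: in the Northern Hemisphere the Coriolis force deflects motion to the right, so the geostrophic wind blows 90° to the right of the pressure-gradient force (low pressure on the left).
Rotating 270° by 90° clockwise gives 000° — the wind blows toward the north.

000°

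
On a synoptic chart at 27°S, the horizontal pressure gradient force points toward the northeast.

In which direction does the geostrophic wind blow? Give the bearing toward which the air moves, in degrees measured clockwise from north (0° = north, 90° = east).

The pressure-gradient force points toward the northeast (bearing 045°).
Geostrophic balance: in the Southern Hemisphere the Coriolis force deflects motion to the left, so the geostrophic wind blows 90° to the left of the pressure-gradient force (low pressure on the right).
Rotating 045° by 90° counterclockwise gives 315° — the wind blows toward the northwest.

315°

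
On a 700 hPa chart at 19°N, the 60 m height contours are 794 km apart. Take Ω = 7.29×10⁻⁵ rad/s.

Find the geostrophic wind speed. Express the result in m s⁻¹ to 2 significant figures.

Coriolis parameter at 19°N:
f = 2Ω sin φ = 2 × 7.29×10⁻⁵ × sin 19° = 4.75×10⁻⁵ s⁻¹
Height gradient: |∂Z/∂n| = 60 m / 794000 m = 7.56×10⁻⁵
On a pressure surface, geostrophic balance gives V_g = (g/f)|∂Z/∂n|:
V_g = 9.81 × 7.56×10⁻⁵ / 4.75×10⁻⁵ = 15.6 m/s

16 m s⁻¹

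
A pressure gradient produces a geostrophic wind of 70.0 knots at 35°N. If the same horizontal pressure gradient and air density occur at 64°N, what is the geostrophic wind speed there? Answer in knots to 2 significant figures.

With the same pressure gradient and density, V_g ∝ 1/f ∝ 1/sin φ.
V₂ = V₁ · sin φ₁ / sin φ₂ = 70.0 × sin 35° / sin 64°
V₂ = 70.0 × 0.5736/0.8988 = 45 knots

45 knots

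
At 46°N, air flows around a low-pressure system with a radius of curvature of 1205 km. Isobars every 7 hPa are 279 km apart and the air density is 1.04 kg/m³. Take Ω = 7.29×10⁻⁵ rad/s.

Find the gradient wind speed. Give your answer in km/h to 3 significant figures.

71.6 km/h

Coriolis parameter at 46°N:
f = 2Ω sin φ = 2 × 7.29×10⁻⁵ × sin 46° = 1.05×10⁻⁴ s⁻¹
Pressure gradient: |∂P/∂n| = 700 Pa / 279000 m = 2.51×10⁻³ Pa/m
Geostrophic speed: V_g = |∂P/∂n|/(fρ) = 2.51×10⁻³/(1.05×10⁻⁴ × 1.04) = 23.0 m/s
Around a low, centrifugal force acts outward with Coriolis, so pressure-gradient force balances both:
(1/ρ)|∂P/∂n| = fV + V²/R  →  V² + fR·V − fR·V_g = 0
With fR = 1.05×10⁻⁴ × 1205×10³ m = 126 m/s:
V = [−fR + √((fR)² + 4 fR V_g)]/2 = [−126 + √(126² + 4×126×23)]/2 = 19.9 m/s
Subgeostrophic (V < V_g = 23 m/s), as expected around a low.
Converting: 19.9 m/s × 3.6 = 71.6 km/h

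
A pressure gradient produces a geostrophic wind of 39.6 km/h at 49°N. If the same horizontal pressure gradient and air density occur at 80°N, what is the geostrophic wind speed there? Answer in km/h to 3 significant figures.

With the same pressure gradient and density, V_g ∝ 1/f ∝ 1/sin φ.
V₂ = V₁ · sin φ₁ / sin φ₂ = 39.6 × sin 49° / sin 80°
V₂ = 39.6 × 0.7547/0.9848 = 30.3 km/h

30.3 km/h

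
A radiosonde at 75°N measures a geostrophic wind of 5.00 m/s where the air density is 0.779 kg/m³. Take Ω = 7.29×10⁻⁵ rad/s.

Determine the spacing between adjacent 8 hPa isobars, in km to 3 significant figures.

Coriolis parameter at 75°N:
f = 2Ω sin φ = 2 × 7.29×10⁻⁵ × sin 75° = 1.41×10⁻⁴ s⁻¹
Geostrophic balance rearranged: |∂P/∂n| = f ρ V_g
|∂P/∂n| = 1.41×10⁻⁴ × 0.779 × 5.00 = 5.49×10⁻⁴ Pa/m
Isobar spacing: Δn = ΔP/|∂P/∂n| = 800 Pa / 5.49×10⁻⁴ Pa/m = 1458415 m ≈ 1460 km

1460 km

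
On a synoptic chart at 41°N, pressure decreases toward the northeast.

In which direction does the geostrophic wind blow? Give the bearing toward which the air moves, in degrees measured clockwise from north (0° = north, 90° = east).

135°

The pressure-gradient force points toward the northeast (bearing 045°).
Geostrophic balance: in the Northern Hemisphere the Coriolis force deflects motion to the right, so the geostrophic wind blows 90° to the right of the pressure-gradient force (low pressure on the left).
Rotating 045° by 90° clockwise gives 135° — the wind blows toward the southeast.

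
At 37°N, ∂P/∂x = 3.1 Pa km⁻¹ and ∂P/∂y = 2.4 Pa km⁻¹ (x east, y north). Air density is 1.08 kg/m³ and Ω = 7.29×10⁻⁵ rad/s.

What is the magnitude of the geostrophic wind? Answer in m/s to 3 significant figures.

41.4 m/s

Coriolis parameter at 37°N:
f = 2Ω sin φ = 2 × 7.29×10⁻⁵ × sin 37° = 8.77×10⁻⁵ s⁻¹
Component geostrophic relations (x east, y north):
u_g = −(1/(fρ)) ∂P/∂y,  v_g = (1/(fρ)) ∂P/∂x
u_g = −(2.4×10⁻³)/(8.77×10⁻⁵ × 1.08) = −25.3 m/s;  v_g = (3.1×10⁻³)/(8.77×10⁻⁵ × 1.08) = 32.7 m/s
|V_g| = √(u_g² + v_g²) = 41.4 m/s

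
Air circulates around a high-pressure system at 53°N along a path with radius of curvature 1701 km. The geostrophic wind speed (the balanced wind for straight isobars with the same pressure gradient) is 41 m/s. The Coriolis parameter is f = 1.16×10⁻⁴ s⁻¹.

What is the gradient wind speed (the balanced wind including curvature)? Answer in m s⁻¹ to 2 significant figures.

Around a high, pressure-gradient force acts outward with centrifugal, so Coriolis balances both:
fV = (1/ρ)|∂P/∂n| + V²/R  →  V² − fR·V + fR·V_g = 0
With fR = 1.16×10⁻⁴ × 1701×10³ m = 197 m/s:
V = [fR − √((fR)² − 4 fR V_g)]/2 = [197 − √(197² − 4×197×41)]/2 = 58.1 m/s
Supergeostrophic (V > V_g = 41 m/s), as expected around a high.

58 m s⁻¹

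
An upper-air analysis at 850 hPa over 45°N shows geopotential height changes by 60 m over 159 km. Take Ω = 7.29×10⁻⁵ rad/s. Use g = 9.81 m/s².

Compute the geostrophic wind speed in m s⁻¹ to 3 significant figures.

Coriolis parameter at 45°N:
f = 2Ω sin φ = 2 × 7.29×10⁻⁵ × sin 45° = 1.03×10⁻⁴ s⁻¹
Height gradient: |∂Z/∂n| = 60 m / 159000 m = 3.77×10⁻⁴
On a pressure surface, geostrophic balance gives V_g = (g/f)|∂Z/∂n|:
V_g = 9.81 × 3.77×10⁻⁴ / 1.03×10⁻⁴ = 35.9 m/s

35.9 m s⁻¹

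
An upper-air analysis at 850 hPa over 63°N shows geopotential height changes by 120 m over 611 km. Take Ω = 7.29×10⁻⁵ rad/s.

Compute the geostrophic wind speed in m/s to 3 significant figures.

Coriolis parameter at 63°N:
f = 2Ω sin φ = 2 × 7.29×10⁻⁵ × sin 63° = 1.30×10⁻⁴ s⁻¹
Height gradient: |∂Z/∂n| = 120 m / 611000 m = 1.96×10⁻⁴
On a pressure surface, geostrophic balance gives V_g = (g/f)|∂Z/∂n|:
V_g = 9.81 × 1.96×10⁻⁴ / 1.30×10⁻⁴ = 14.8 m/s

14.8 m/s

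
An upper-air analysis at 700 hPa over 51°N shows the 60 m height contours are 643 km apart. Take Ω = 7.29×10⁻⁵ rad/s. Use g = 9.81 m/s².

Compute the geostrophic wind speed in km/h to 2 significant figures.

29 km/h

Coriolis parameter at 51°N:
f = 2Ω sin φ = 2 × 7.29×10⁻⁵ × sin 51° = 1.13×10⁻⁴ s⁻¹
Height gradient: |∂Z/∂n| = 60 m / 643000 m = 9.33×10⁻⁵
On a pressure surface, geostrophic balance gives V_g = (g/f)|∂Z/∂n|:
V_g = 9.81 × 9.33×10⁻⁵ / 1.13×10⁻⁴ = 8.08 m/s
Converting: 8.08 m/s × 3.6 = 29 km/h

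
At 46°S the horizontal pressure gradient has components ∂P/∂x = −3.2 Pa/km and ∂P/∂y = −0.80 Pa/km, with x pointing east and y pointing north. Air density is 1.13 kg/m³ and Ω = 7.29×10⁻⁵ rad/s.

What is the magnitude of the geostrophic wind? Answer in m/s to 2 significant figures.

28 m/s

Coriolis parameter at 46°S:
f = 2Ω sin φ = 2 × 7.29×10⁻⁵ × sin 46° = 1.05×10⁻⁴ s⁻¹
In the Southern Hemisphere f is negative: f = −1.05×10⁻⁴ s⁻¹.
Component geostrophic relations (x east, y north):
u_g = −(1/(fρ)) ∂P/∂y,  v_g = (1/(fρ)) ∂P/∂x
u_g = −(−0.80×10⁻³)/(−1.05×10⁻⁴ × 1.13) = −6.75 m/s;  v_g = (−3.2×10⁻³)/(−1.05×10⁻⁴ × 1.13) = 27.0 m/s
|V_g| = √(u_g² + v_g²) = 27.8 m/s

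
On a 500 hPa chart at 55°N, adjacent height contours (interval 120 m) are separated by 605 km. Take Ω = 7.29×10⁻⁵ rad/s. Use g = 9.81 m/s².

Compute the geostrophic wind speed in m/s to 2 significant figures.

Coriolis parameter at 55°N:
f = 2Ω sin φ = 2 × 7.29×10⁻⁵ × sin 55° = 1.19×10⁻⁴ s⁻¹
Height gradient: |∂Z/∂n| = 120 m / 605000 m = 1.98×10⁻⁴
On a pressure surface, geostrophic balance gives V_g = (g/f)|∂Z/∂n|:
V_g = 9.81 × 1.98×10⁻⁴ / 1.19×10⁻⁴ = 16.3 m/s

16 m/s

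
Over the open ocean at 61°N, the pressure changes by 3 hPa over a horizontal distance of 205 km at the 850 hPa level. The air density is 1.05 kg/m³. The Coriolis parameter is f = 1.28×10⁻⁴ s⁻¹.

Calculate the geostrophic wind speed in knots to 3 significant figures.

Pressure gradient: |∂P/∂n| = 300 Pa / 205000 m = 1.46×10⁻³ Pa/m
Geostrophic balance (pressure-gradient force = Coriolis force):
V_g = (1/(fρ)) |∂P/∂n| = 1.46×10⁻³ / (1.28×10⁻⁴ × 1.05) = 10.9 m/s
Converting: 10.9 m/s × 1.944 = 21.2 knots

21.2 knots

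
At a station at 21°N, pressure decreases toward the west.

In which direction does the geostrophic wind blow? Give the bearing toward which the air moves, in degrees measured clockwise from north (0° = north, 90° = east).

000°

The pressure-gradient force points toward the west (bearing 270°).
Geostrophic balance: in the Northern Hemisphere the Coriolis force deflects motion to the right, so the geostrophic wind blows 90° to the right of the pressure-gradient force (low pressure on the left).
Rotating 270° by 90° clockwise gives 000° — the wind blows toward the north.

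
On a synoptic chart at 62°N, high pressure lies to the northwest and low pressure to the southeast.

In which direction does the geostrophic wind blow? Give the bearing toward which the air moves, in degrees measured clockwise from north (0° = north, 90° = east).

The pressure-gradient force points toward the southeast (bearing 135°).
Geostrophic balance: in the Northern Hemisphere the Coriolis force deflects motion to the right, so the geostrophic wind blows 90° to the right of the pressure-gradient force (low pressure on the left).
Rotating 135° by 90° clockwise gives 225° — the wind blows toward the southwest.

225°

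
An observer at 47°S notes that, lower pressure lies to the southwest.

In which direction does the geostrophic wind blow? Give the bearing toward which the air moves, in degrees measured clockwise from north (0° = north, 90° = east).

The pressure-gradient force points toward the southwest (bearing 225°).
Geostrophic balance: in the Southern Hemisphere the Coriolis force deflects motion to the left, so the geostrophic wind blows 90° to the left of the pressure-gradient force (low pressure on the right).
Rotating 225° by 90° counterclockwise gives 135° — the wind blows toward the southeast.

135°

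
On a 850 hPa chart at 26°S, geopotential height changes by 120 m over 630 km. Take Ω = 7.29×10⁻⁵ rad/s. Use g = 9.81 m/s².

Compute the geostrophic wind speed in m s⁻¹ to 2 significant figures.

29 m s⁻¹

Coriolis parameter at 26°S:
f = 2Ω sin φ = 2 × 7.29×10⁻⁵ × sin 26° = 6.39×10⁻⁵ s⁻¹
Height gradient: |∂Z/∂n| = 120 m / 630000 m = 1.90×10⁻⁴
On a pressure surface, geostrophic balance gives V_g = (g/f)|∂Z/∂n|:
V_g = 9.81 × 1.90×10⁻⁴ / 6.39×10⁻⁵ = 29.2 m/s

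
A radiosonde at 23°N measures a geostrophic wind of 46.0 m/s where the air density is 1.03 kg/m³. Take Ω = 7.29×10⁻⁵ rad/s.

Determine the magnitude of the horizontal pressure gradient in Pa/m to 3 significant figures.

Coriolis parameter at 23°N:
f = 2Ω sin φ = 2 × 7.29×10⁻⁵ × sin 23° = 5.70×10⁻⁵ s⁻¹
Geostrophic balance rearranged: |∂P/∂n| = f ρ V_g
|∂P/∂n| = 5.70×10⁻⁵ × 1.03 × 46.0 = 2.70×10⁻³ Pa/m

2.70×10⁻³ Pa/m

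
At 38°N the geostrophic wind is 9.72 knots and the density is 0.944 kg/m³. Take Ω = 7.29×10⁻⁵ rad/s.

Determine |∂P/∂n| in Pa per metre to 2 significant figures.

Coriolis parameter at 38°N:
f = 2Ω sin φ = 2 × 7.29×10⁻⁵ × sin 38° = 8.98×10⁻⁵ s⁻¹
Wind speed in SI: 9.72 knots = 5.00 m/s
Geostrophic balance rearranged: |∂P/∂n| = f ρ V_g
|∂P/∂n| = 8.98×10⁻⁵ × 0.944 × 5.00 = 4.24×10⁻⁴ Pa/m

4.2×10⁻⁴ Pa/m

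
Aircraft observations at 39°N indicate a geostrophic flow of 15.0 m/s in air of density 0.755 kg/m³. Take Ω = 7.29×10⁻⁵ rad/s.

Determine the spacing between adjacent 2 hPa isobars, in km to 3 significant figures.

Coriolis parameter at 39°N:
f = 2Ω sin φ = 2 × 7.29×10⁻⁵ × sin 39° = 9.18×10⁻⁵ s⁻¹
Geostrophic balance rearranged: |∂P/∂n| = f ρ V_g
|∂P/∂n| = 9.18×10⁻⁵ × 0.755 × 15.0 = 1.04×10⁻³ Pa/m
Isobar spacing: Δn = ΔP/|∂P/∂n| = 200 Pa / 1.04×10⁻³ Pa/m = 192470 m ≈ 192 km

192 km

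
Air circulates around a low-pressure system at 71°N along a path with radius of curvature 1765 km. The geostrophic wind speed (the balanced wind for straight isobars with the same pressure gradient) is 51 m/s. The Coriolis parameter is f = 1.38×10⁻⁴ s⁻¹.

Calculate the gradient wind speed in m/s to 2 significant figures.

Around a low, centrifugal force acts outward with Coriolis, so pressure-gradient force balances both:
(1/ρ)|∂P/∂n| = fV + V²/R  →  V² + fR·V − fR·V_g = 0
With fR = 1.38×10⁻⁴ × 1765×10³ m = 244 m/s:
V = [−fR + √((fR)² + 4 fR V_g)]/2 = [−244 + √(244² + 4×244×51)]/2 = 43.3 m/s
Subgeostrophic (V < V_g = 51 m/s), as expected around a low.

43 m/s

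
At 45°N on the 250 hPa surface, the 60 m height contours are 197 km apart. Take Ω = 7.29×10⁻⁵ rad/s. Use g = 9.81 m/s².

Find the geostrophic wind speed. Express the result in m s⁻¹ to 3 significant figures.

29.0 m s⁻¹

Coriolis parameter at 45°N:
f = 2Ω sin φ = 2 × 7.29×10⁻⁵ × sin 45° = 1.03×10⁻⁴ s⁻¹
Height gradient: |∂Z/∂n| = 60 m / 197000 m = 3.05×10⁻⁴
On a pressure surface, geostrophic balance gives V_g = (g/f)|∂Z/∂n|:
V_g = 9.81 × 3.05×10⁻⁴ / 1.03×10⁻⁴ = 29.0 m/s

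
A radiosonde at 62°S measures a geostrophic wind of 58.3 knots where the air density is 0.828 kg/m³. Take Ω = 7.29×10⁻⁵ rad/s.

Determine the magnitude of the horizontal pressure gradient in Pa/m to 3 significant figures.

3.20×10⁻³ Pa/m

Coriolis parameter at 62°S:
f = 2Ω sin φ = 2 × 7.29×10⁻⁵ × sin 62° = 1.29×10⁻⁴ s⁻¹
Wind speed in SI: 58.3 knots = 30.0 m/s
Geostrophic balance rearranged: |∂P/∂n| = f ρ V_g
|∂P/∂n| = 1.29×10⁻⁴ × 0.828 × 30.0 = 3.20×10⁻³ Pa/m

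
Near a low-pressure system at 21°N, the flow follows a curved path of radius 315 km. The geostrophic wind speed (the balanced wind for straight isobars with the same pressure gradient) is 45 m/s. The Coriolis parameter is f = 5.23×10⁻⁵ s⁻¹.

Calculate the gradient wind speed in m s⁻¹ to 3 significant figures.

Around a low, centrifugal force acts outward with Coriolis, so pressure-gradient force balances both:
(1/ρ)|∂P/∂n| = fV + V²/R  →  V² + fR·V − fR·V_g = 0
With fR = 5.23×10⁻⁵ × 315×10³ m = 16.5 m/s:
V = [−fR + √((fR)² + 4 fR V_g)]/2 = [−16.5 + √(16.5² + 4×16.5×45)]/2 = 20.2 m/s
Subgeostrophic (V < V_g = 45 m/s), as expected around a low.

20.2 m s⁻¹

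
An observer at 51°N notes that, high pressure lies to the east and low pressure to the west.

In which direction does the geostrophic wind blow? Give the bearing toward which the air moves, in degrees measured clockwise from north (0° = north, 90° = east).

000°

The pressure-gradient force points toward the west (bearing 270°).
Geostrophic balance: in the Northern Hemisphere the Coriolis force deflects motion to the right, so the geostrophic wind blows 90° to the right of the pressure-gradient force (low pressure on the left).
Rotating 270° by 90° clockwise gives 000° — the wind blows toward the north.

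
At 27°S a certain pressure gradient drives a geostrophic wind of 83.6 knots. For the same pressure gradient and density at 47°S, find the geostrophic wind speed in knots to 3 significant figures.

51.9 knots

With the same pressure gradient and density, V_g ∝ 1/f ∝ 1/sin φ.
V₂ = V₁ · sin φ₁ / sin φ₂ = 83.6 × sin 27° / sin 47°
V₂ = 83.6 × 0.4540/0.7314 = 51.9 knots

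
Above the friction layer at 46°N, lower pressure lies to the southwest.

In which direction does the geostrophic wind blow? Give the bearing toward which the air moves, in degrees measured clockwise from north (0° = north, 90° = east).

315°

The pressure-gradient force points toward the southwest (bearing 225°).
Geostrophic balance: in the Northern Hemisphere the Coriolis force deflects motion to the right, so the geostrophic wind blows 90° to the right of the pressure-gradient force (low pressure on the left).
Rotating 225° by 90° clockwise gives 315° — the wind blows toward the northwest.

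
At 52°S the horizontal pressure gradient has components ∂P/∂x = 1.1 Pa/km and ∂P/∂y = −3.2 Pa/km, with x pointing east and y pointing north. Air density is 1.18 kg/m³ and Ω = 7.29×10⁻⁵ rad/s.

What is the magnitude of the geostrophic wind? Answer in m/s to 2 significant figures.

Coriolis parameter at 52°S:
f = 2Ω sin φ = 2 × 7.29×10⁻⁵ × sin 52° = 1.15×10⁻⁴ s⁻¹
In the Southern Hemisphere f is negative: f = −1.15×10⁻⁴ s⁻¹.
Component geostrophic relations (x east, y north):
u_g = −(1/(fρ)) ∂P/∂y,  v_g = (1/(fρ)) ∂P/∂x
u_g = −(−3.2×10⁻³)/(−1.15×10⁻⁴ × 1.18) = −23.6 m/s;  v_g = (1.1×10⁻³)/(−1.15×10⁻⁴ × 1.18) = −8.11 m/s
|V_g| = √(u_g² + v_g²) = 25.0 m/s

25 m/s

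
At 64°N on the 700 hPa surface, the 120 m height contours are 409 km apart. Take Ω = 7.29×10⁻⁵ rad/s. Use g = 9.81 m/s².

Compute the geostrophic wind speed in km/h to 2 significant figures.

Coriolis parameter at 64°N:
f = 2Ω sin φ = 2 × 7.29×10⁻⁵ × sin 64° = 1.31×10⁻⁴ s⁻¹
Height gradient: |∂Z/∂n| = 120 m / 409000 m = 2.93×10⁻⁴
On a pressure surface, geostrophic balance gives V_g = (g/f)|∂Z/∂n|:
V_g = 9.81 × 2.93×10⁻⁴ / 1.31×10⁻⁴ = 22.0 m/s
Converting: 22.0 m/s × 3.6 = 79 km/h

79 km/h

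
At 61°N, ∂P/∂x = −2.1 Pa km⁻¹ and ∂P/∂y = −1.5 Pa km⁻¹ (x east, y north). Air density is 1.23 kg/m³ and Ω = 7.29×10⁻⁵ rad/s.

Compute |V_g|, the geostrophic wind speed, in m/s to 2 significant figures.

Coriolis parameter at 61°N:
f = 2Ω sin φ = 2 × 7.29×10⁻⁵ × sin 61° = 1.28×10⁻⁴ s⁻¹
Component geostrophic relations (x east, y north):
u_g = −(1/(fρ)) ∂P/∂y,  v_g = (1/(fρ)) ∂P/∂x
u_g = −(−1.5×10⁻³)/(1.28×10⁻⁴ × 1.23) = 9.56 m/s;  v_g = (−2.1×10⁻³)/(1.28×10⁻⁴ × 1.23) = −13.4 m/s
|V_g| = √(u_g² + v_g²) = 16.5 m/s

16 m/s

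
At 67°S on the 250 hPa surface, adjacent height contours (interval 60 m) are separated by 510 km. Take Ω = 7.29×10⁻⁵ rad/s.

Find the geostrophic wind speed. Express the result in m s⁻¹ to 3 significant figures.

Coriolis parameter at 67°S:
f = 2Ω sin φ = 2 × 7.29×10⁻⁵ × sin 67° = 1.34×10⁻⁴ s⁻¹
Height gradient: |∂Z/∂n| = 60 m / 510000 m = 1.18×10⁻⁴
On a pressure surface, geostrophic balance gives V_g = (g/f)|∂Z/∂n|:
V_g = 9.81 × 1.18×10⁻⁴ / 1.34×10⁻⁴ = 8.60 m/s

8.60 m s⁻¹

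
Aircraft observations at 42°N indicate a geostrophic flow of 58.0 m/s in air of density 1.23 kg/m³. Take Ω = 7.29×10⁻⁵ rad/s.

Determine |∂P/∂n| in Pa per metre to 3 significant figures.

Coriolis parameter at 42°N:
f = 2Ω sin φ = 2 × 7.29×10⁻⁵ × sin 42° = 9.76×10⁻⁵ s⁻¹
Geostrophic balance rearranged: |∂P/∂n| = f ρ V_g
|∂P/∂n| = 9.76×10⁻⁵ × 1.23 × 58.0 = 6.96×10⁻³ Pa/m

6.96×10⁻³ Pa/m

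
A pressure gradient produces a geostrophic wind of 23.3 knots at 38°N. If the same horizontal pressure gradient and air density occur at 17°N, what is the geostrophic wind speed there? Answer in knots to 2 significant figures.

49 knots

With the same pressure gradient and density, V_g ∝ 1/f ∝ 1/sin φ.
V₂ = V₁ · sin φ₁ / sin φ₂ = 23.3 × sin 38° / sin 17°
V₂ = 23.3 × 0.6157/0.2924 = 49 knots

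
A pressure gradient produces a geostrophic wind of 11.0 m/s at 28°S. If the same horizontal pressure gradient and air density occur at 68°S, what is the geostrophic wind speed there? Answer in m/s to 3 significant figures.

5.57 m/s

With the same pressure gradient and density, V_g ∝ 1/f ∝ 1/sin φ.
V₂ = V₁ · sin φ₁ / sin φ₂ = 11.0 × sin 28° / sin 68°
V₂ = 11.0 × 0.4695/0.9272 = 5.57 m/s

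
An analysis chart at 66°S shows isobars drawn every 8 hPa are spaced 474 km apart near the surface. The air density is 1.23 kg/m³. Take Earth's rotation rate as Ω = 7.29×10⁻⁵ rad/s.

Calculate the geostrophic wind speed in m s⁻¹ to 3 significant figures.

10.3 m s⁻¹

Coriolis parameter at 66°S:
f = 2Ω sin φ = 2 × 7.29×10⁻⁵ × sin 66° = 1.33×10⁻⁴ s⁻¹
Pressure gradient: |∂P/∂n| = 800 Pa / 474000 m = 1.69×10⁻³ Pa/m
Geostrophic balance (pressure-gradient force = Coriolis force):
V_g = (1/(fρ)) |∂P/∂n| = 1.69×10⁻³ / (1.33×10⁻⁴ × 1.23) = 10.3 m/s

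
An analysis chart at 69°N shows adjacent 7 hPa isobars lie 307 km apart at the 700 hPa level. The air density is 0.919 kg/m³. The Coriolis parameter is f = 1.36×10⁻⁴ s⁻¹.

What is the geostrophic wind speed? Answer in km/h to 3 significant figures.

65.7 km/h

Pressure gradient: |∂P/∂n| = 700 Pa / 307000 m = 2.28×10⁻³ Pa/m
Geostrophic balance (pressure-gradient force = Coriolis force):
V_g = (1/(fρ)) |∂P/∂n| = 2.28×10⁻³ / (1.36×10⁻⁴ × 0.919) = 18.2 m/s
Converting: 18.2 m/s × 3.6 = 65.7 km/h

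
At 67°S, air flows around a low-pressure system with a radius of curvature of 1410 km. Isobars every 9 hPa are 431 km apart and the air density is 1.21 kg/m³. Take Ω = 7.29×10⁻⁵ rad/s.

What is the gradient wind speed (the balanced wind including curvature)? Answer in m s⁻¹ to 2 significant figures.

Coriolis parameter at 67°S:
f = 2Ω sin φ = 2 × 7.29×10⁻⁵ × sin 67° = 1.34×10⁻⁴ s⁻¹
Pressure gradient: |∂P/∂n| = 900 Pa / 431000 m = 2.09×10⁻³ Pa/m
Geostrophic speed: V_g = |∂P/∂n|/(fρ) = 2.09×10⁻³/(1.34×10⁻⁴ × 1.21) = 12.9 m/s
Around a low, centrifugal force acts outward with Coriolis, so pressure-gradient force balances both:
(1/ρ)|∂P/∂n| = fV + V²/R  →  V² + fR·V − fR·V_g = 0
With fR = 1.34×10⁻⁴ × 1410×10³ m = 189 m/s:
V = [−fR + √((fR)² + 4 fR V_g)]/2 = [−189 + √(189² + 4×189×12.9)]/2 = 12.1 m/s
Subgeostrophic (V < V_g = 12.9 m/s), as expected around a low.

12 m s⁻¹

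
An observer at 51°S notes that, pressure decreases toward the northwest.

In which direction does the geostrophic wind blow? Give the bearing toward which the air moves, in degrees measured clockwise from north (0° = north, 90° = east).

225°

The pressure-gradient force points toward the northwest (bearing 315°).
Geostrophic balance: in the Southern Hemisphere the Coriolis force deflects motion to the left, so the geostrophic wind blows 90° to the left of the pressure-gradient force (low pressure on the right).
Rotating 315° by 90° counterclockwise gives 225° — the wind blows toward the southwest.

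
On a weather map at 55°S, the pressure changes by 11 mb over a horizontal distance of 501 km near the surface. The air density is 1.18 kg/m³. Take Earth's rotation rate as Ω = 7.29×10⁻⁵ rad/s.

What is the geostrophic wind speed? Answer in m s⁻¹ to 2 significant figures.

Coriolis parameter at 55°S:
f = 2Ω sin φ = 2 × 7.29×10⁻⁵ × sin 55° = 1.19×10⁻⁴ s⁻¹
Pressure gradient: |∂P/∂n| = 1100 Pa / 501000 m = 2.20×10⁻³ Pa/m
Geostrophic balance (pressure-gradient force = Coriolis force):
V_g = (1/(fρ)) |∂P/∂n| = 2.20×10⁻³ / (1.19×10⁻⁴ × 1.18) = 15.6 m/s

16 m s⁻¹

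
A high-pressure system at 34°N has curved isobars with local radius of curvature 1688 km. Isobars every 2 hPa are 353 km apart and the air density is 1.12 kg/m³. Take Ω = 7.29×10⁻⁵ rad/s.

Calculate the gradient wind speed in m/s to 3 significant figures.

6.51 m/s

Coriolis parameter at 34°N:
f = 2Ω sin φ = 2 × 7.29×10⁻⁵ × sin 34° = 8.15×10⁻⁵ s⁻¹
Pressure gradient: |∂P/∂n| = 200 Pa / 353000 m = 5.67×10⁻⁴ Pa/m
Geostrophic speed: V_g = |∂P/∂n|/(fρ) = 5.67×10⁻⁴/(8.15×10⁻⁵ × 1.12) = 6.20 m/s
Around a high, pressure-gradient force acts outward with centrifugal, so Coriolis balances both:
fV = (1/ρ)|∂P/∂n| + V²/R  →  V² − fR·V + fR·V_g = 0
With fR = 8.15×10⁻⁵ × 1688×10³ m = 138 m/s:
V = [fR − √((fR)² − 4 fR V_g)]/2 = [138 − √(138² − 4×138×6.2)]/2 = 6.51 m/s
Supergeostrophic (V > V_g = 6.2 m/s), as expected around a high.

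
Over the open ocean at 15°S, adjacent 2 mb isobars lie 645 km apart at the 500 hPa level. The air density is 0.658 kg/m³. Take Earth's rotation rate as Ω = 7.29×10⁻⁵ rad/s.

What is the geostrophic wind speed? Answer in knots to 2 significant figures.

Coriolis parameter at 15°S:
f = 2Ω sin φ = 2 × 7.29×10⁻⁵ × sin 15° = 3.77×10⁻⁵ s⁻¹
Pressure gradient: |∂P/∂n| = 200 Pa / 645000 m = 3.10×10⁻⁴ Pa/m
Geostrophic balance (pressure-gradient force = Coriolis force):
V_g = (1/(fρ)) |∂P/∂n| = 3.10×10⁻⁴ / (3.77×10⁻⁵ × 0.658) = 12.5 m/s
Converting: 12.5 m/s × 1.944 = 24 knots

24 knots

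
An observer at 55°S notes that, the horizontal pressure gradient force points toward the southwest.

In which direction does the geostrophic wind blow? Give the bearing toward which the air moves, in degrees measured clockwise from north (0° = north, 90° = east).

135°

The pressure-gradient force points toward the southwest (bearing 225°).
Geostrophic balance: in the Southern Hemisphere the Coriolis force deflects motion to the left, so the geostrophic wind blows 90° to the left of the pressure-gradient force (low pressure on the right).
Rotating 225° by 90° counterclockwise gives 135° — the wind blows toward the southeast.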